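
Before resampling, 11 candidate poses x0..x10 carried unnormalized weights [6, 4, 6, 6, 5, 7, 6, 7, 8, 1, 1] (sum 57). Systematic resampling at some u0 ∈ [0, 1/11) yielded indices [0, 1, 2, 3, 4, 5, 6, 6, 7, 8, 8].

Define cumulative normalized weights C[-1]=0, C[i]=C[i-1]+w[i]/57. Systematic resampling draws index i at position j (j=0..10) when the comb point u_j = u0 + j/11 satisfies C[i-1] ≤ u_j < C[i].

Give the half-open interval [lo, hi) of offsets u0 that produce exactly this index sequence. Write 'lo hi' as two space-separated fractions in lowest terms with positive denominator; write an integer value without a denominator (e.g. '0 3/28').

32/627 35/627

C = [2/19, 10/57, 16/57, 22/57, 9/19, 34/57, 40/57, 47/57, 55/57, 56/57, 1]
j=0 picked index 0: u0 ∈ [0, 2/19)
j=1 picked index 1: u0 ∈ [3/209, 53/627)
j=2 picked index 2: u0 ∈ [-4/627, 62/627)
j=3 picked index 3: u0 ∈ [5/627, 71/627)
j=4 picked index 4: u0 ∈ [14/627, 23/209)
j=5 picked index 5: u0 ∈ [4/209, 89/627)
j=6 picked index 6: u0 ∈ [32/627, 98/627)
j=7 picked index 6: u0 ∈ [-25/627, 41/627)
j=8 picked index 7: u0 ∈ [-16/627, 61/627)
j=9 picked index 8: u0 ∈ [4/627, 92/627)
j=10 picked index 8: u0 ∈ [-53/627, 35/627)
intersection: [32/627, 35/627)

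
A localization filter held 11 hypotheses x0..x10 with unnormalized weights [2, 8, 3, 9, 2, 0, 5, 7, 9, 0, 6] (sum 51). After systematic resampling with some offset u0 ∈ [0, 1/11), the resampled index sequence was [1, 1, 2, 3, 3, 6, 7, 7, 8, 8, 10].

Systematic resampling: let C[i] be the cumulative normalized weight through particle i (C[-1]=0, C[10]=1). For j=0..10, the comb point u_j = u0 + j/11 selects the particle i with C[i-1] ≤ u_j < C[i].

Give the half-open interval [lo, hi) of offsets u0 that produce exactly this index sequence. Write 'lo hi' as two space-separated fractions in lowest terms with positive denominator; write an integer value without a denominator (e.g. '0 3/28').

C = [2/51, 10/51, 13/51, 22/51, 8/17, 8/17, 29/51, 12/17, 15/17, 15/17, 1]
j=0 picked index 1: u0 ∈ [2/51, 10/51)
j=1 picked index 1: u0 ∈ [-29/561, 59/561)
j=2 picked index 2: u0 ∈ [8/561, 41/561)
j=3 picked index 3: u0 ∈ [-10/561, 89/561)
j=4 picked index 3: u0 ∈ [-61/561, 38/561)
j=5 picked index 6: u0 ∈ [3/187, 64/561)
j=6 picked index 7: u0 ∈ [13/561, 30/187)
j=7 picked index 7: u0 ∈ [-38/561, 13/187)
j=8 picked index 8: u0 ∈ [-4/187, 29/187)
j=9 picked index 8: u0 ∈ [-21/187, 12/187)
j=10 picked index 10: u0 ∈ [-5/187, 1/11)
intersection: [2/51, 12/187)

2/51 12/187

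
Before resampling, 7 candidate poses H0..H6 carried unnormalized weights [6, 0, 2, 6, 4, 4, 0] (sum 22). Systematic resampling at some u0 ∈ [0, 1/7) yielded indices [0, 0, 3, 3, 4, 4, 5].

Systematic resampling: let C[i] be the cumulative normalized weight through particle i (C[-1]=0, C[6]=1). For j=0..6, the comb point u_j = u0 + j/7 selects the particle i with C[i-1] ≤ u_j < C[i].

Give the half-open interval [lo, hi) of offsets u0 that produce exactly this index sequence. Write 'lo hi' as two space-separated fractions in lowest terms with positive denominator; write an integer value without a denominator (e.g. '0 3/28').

C = [3/11, 3/11, 4/11, 7/11, 9/11, 1, 1]
j=0 picked index 0: u0 ∈ [0, 3/11)
j=1 picked index 0: u0 ∈ [-1/7, 10/77)
j=2 picked index 3: u0 ∈ [6/77, 27/77)
j=3 picked index 3: u0 ∈ [-5/77, 16/77)
j=4 picked index 4: u0 ∈ [5/77, 19/77)
j=5 picked index 4: u0 ∈ [-6/77, 8/77)
j=6 picked index 5: u0 ∈ [-3/77, 1/7)
intersection: [6/77, 8/77)

6/77 8/77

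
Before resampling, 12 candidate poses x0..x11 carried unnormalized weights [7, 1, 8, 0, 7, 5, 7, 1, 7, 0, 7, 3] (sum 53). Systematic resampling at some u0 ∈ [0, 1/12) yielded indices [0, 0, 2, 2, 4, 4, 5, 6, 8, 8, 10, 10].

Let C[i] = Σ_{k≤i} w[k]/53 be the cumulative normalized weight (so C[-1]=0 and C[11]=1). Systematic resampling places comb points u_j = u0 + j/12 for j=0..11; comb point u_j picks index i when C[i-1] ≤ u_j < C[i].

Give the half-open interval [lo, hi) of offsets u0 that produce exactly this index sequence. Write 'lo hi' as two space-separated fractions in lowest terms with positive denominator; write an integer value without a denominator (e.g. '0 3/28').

C = [7/53, 8/53, 16/53, 16/53, 23/53, 28/53, 35/53, 36/53, 43/53, 43/53, 50/53, 1]
j=0 picked index 0: u0 ∈ [0, 7/53)
j=1 picked index 0: u0 ∈ [-1/12, 31/636)
j=2 picked index 2: u0 ∈ [-5/318, 43/318)
j=3 picked index 2: u0 ∈ [-21/212, 11/212)
j=4 picked index 4: u0 ∈ [-5/159, 16/159)
j=5 picked index 4: u0 ∈ [-73/636, 11/636)
j=6 picked index 5: u0 ∈ [-7/106, 3/106)
j=7 picked index 6: u0 ∈ [-35/636, 49/636)
j=8 picked index 8: u0 ∈ [2/159, 23/159)
j=9 picked index 8: u0 ∈ [-15/212, 13/212)
j=10 picked index 10: u0 ∈ [-7/318, 35/318)
j=11 picked index 10: u0 ∈ [-67/636, 17/636)
intersection: [2/159, 11/636)

2/159 11/636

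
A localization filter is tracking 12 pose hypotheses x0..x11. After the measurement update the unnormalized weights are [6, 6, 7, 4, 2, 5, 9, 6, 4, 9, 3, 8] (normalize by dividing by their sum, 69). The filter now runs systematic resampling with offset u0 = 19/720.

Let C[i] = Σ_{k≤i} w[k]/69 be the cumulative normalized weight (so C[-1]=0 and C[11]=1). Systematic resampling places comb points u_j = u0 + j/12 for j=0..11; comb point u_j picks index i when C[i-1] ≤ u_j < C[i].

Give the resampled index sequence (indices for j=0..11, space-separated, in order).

0 1 2 3 4 6 6 7 8 9 10 11

C = [2/23, 4/23, 19/69, 1/3, 25/69, 10/23, 13/23, 15/23, 49/69, 58/69, 61/69, 1]
j=0: u_0=19/720 ∈ [0, 2/23) → index 0
j=1: u_1=79/720 ∈ [2/23, 4/23) → index 1
j=2: u_2=139/720 ∈ [4/23, 19/69) → index 2
j=3: u_3=199/720 ∈ [19/69, 1/3) → index 3
j=4: u_4=259/720 ∈ [1/3, 25/69) → index 4
j=5: u_5=319/720 ∈ [10/23, 13/23) → index 6
j=6: u_6=379/720 ∈ [10/23, 13/23) → index 6
j=7: u_7=439/720 ∈ [13/23, 15/23) → index 7
j=8: u_8=499/720 ∈ [15/23, 49/69) → index 8
j=9: u_9=559/720 ∈ [49/69, 58/69) → index 9
j=10: u_10=619/720 ∈ [58/69, 61/69) → index 10
j=11: u_11=679/720 ∈ [61/69, 1) → index 11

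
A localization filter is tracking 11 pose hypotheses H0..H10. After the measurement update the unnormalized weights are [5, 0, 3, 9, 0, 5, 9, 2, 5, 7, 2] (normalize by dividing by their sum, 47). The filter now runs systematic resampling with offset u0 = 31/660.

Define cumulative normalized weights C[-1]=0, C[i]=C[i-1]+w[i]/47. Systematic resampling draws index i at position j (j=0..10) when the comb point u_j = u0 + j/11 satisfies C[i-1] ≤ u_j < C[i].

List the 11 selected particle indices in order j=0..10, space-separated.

0 2 3 3 5 6 6 7 8 9 9

C = [5/47, 5/47, 8/47, 17/47, 17/47, 22/47, 31/47, 33/47, 38/47, 45/47, 1]
j=0: u_0=31/660 ∈ [0, 5/47) → index 0
j=1: u_1=91/660 ∈ [5/47, 8/47) → index 2
j=2: u_2=151/660 ∈ [8/47, 17/47) → index 3
j=3: u_3=211/660 ∈ [8/47, 17/47) → index 3
j=4: u_4=271/660 ∈ [17/47, 22/47) → index 5
j=5: u_5=331/660 ∈ [22/47, 31/47) → index 6
j=6: u_6=391/660 ∈ [22/47, 31/47) → index 6
j=7: u_7=41/60 ∈ [31/47, 33/47) → index 7
j=8: u_8=511/660 ∈ [33/47, 38/47) → index 8
j=9: u_9=571/660 ∈ [38/47, 45/47) → index 9
j=10: u_10=631/660 ∈ [38/47, 45/47) → index 9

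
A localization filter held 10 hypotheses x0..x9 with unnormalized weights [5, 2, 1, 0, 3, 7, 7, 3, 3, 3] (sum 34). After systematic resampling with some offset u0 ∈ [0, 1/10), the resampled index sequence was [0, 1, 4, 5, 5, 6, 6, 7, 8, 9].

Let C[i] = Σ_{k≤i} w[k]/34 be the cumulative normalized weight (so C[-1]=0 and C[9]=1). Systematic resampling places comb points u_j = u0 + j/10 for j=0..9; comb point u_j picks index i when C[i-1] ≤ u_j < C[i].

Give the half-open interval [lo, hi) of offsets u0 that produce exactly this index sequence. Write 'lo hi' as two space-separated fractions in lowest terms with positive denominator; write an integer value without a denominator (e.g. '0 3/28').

C = [5/34, 7/34, 4/17, 4/17, 11/34, 9/17, 25/34, 14/17, 31/34, 1]
j=0 picked index 0: u0 ∈ [0, 5/34)
j=1 picked index 1: u0 ∈ [4/85, 9/85)
j=2 picked index 4: u0 ∈ [3/85, 21/170)
j=3 picked index 5: u0 ∈ [2/85, 39/170)
j=4 picked index 5: u0 ∈ [-13/170, 11/85)
j=5 picked index 6: u0 ∈ [1/34, 4/17)
j=6 picked index 6: u0 ∈ [-6/85, 23/170)
j=7 picked index 7: u0 ∈ [3/85, 21/170)
j=8 picked index 8: u0 ∈ [2/85, 19/170)
j=9 picked index 9: u0 ∈ [1/85, 1/10)
intersection: [4/85, 1/10)

4/85 1/10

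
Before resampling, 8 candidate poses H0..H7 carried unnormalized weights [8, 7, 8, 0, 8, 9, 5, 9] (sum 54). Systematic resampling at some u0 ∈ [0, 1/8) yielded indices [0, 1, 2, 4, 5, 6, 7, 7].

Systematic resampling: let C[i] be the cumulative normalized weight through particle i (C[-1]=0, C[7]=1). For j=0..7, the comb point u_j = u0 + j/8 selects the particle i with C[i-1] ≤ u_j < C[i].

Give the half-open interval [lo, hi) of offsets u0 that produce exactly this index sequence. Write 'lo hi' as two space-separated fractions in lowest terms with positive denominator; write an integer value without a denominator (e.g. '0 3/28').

25/216 1/8

C = [4/27, 5/18, 23/54, 23/54, 31/54, 20/27, 5/6, 1]
j=0 picked index 0: u0 ∈ [0, 4/27)
j=1 picked index 1: u0 ∈ [5/216, 11/72)
j=2 picked index 2: u0 ∈ [1/36, 19/108)
j=3 picked index 4: u0 ∈ [11/216, 43/216)
j=4 picked index 5: u0 ∈ [2/27, 13/54)
j=5 picked index 6: u0 ∈ [25/216, 5/24)
j=6 picked index 7: u0 ∈ [1/12, 1/4)
j=7 picked index 7: u0 ∈ [-1/24, 1/8)
intersection: [25/216, 1/8)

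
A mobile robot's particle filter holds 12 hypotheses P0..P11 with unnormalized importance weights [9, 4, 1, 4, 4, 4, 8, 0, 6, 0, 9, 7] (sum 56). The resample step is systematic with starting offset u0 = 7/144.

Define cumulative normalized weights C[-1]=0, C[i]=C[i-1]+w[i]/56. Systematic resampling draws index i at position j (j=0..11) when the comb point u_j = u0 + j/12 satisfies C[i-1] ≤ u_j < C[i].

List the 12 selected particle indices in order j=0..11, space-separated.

0 0 1 3 4 6 6 8 10 10 11 11

C = [9/56, 13/56, 1/4, 9/28, 11/28, 13/28, 17/28, 17/28, 5/7, 5/7, 7/8, 1]
j=0: u_0=7/144 ∈ [0, 9/56) → index 0
j=1: u_1=19/144 ∈ [0, 9/56) → index 0
j=2: u_2=31/144 ∈ [9/56, 13/56) → index 1
j=3: u_3=43/144 ∈ [1/4, 9/28) → index 3
j=4: u_4=55/144 ∈ [9/28, 11/28) → index 4
j=5: u_5=67/144 ∈ [13/28, 17/28) → index 6
j=6: u_6=79/144 ∈ [13/28, 17/28) → index 6
j=7: u_7=91/144 ∈ [17/28, 5/7) → index 8
j=8: u_8=103/144 ∈ [5/7, 7/8) → index 10
j=9: u_9=115/144 ∈ [5/7, 7/8) → index 10
j=10: u_10=127/144 ∈ [7/8, 1) → index 11
j=11: u_11=139/144 ∈ [7/8, 1) → index 11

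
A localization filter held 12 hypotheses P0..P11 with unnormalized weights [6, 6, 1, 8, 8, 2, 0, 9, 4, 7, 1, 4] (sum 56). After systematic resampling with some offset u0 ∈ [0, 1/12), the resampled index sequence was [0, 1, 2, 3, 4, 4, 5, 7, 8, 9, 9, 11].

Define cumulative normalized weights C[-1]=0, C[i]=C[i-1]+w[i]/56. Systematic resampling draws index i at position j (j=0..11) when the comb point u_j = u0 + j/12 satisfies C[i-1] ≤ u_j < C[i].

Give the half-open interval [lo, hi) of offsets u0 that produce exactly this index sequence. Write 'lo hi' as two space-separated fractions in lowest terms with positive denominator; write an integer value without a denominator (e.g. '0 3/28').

1/21 3/56

C = [3/28, 3/14, 13/56, 3/8, 29/56, 31/56, 31/56, 5/7, 11/14, 51/56, 13/14, 1]
j=0 picked index 0: u0 ∈ [0, 3/28)
j=1 picked index 1: u0 ∈ [1/42, 11/84)
j=2 picked index 2: u0 ∈ [1/21, 11/168)
j=3 picked index 3: u0 ∈ [-1/56, 1/8)
j=4 picked index 4: u0 ∈ [1/24, 31/168)
j=5 picked index 4: u0 ∈ [-1/24, 17/168)
j=6 picked index 5: u0 ∈ [1/56, 3/56)
j=7 picked index 7: u0 ∈ [-5/168, 11/84)
j=8 picked index 8: u0 ∈ [1/21, 5/42)
j=9 picked index 9: u0 ∈ [1/28, 9/56)
j=10 picked index 9: u0 ∈ [-1/21, 13/168)
j=11 picked index 11: u0 ∈ [1/84, 1/12)
intersection: [1/21, 3/56)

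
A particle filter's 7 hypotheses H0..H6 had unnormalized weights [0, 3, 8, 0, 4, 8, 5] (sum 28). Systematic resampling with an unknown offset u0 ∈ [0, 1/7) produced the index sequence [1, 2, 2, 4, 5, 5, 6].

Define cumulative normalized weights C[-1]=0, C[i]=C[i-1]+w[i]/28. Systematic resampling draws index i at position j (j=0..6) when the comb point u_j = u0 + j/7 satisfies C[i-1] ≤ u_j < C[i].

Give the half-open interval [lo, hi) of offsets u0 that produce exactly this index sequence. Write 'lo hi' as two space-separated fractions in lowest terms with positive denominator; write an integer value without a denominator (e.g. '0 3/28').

0 3/28

C = [0, 3/28, 11/28, 11/28, 15/28, 23/28, 1]
j=0 picked index 1: u0 ∈ [0, 3/28)
j=1 picked index 2: u0 ∈ [-1/28, 1/4)
j=2 picked index 2: u0 ∈ [-5/28, 3/28)
j=3 picked index 4: u0 ∈ [-1/28, 3/28)
j=4 picked index 5: u0 ∈ [-1/28, 1/4)
j=5 picked index 5: u0 ∈ [-5/28, 3/28)
j=6 picked index 6: u0 ∈ [-1/28, 1/7)
intersection: [0, 3/28)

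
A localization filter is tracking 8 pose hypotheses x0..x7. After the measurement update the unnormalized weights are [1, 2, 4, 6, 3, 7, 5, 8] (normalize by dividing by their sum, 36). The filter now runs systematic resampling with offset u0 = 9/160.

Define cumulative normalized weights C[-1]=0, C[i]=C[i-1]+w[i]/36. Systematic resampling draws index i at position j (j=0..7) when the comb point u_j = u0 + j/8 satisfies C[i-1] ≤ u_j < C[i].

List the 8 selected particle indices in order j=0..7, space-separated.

1 2 3 4 5 6 7 7

C = [1/36, 1/12, 7/36, 13/36, 4/9, 23/36, 7/9, 1]
j=0: u_0=9/160 ∈ [1/36, 1/12) → index 1
j=1: u_1=29/160 ∈ [1/12, 7/36) → index 2
j=2: u_2=49/160 ∈ [7/36, 13/36) → index 3
j=3: u_3=69/160 ∈ [13/36, 4/9) → index 4
j=4: u_4=89/160 ∈ [4/9, 23/36) → index 5
j=5: u_5=109/160 ∈ [23/36, 7/9) → index 6
j=6: u_6=129/160 ∈ [7/9, 1) → index 7
j=7: u_7=149/160 ∈ [7/9, 1) → index 7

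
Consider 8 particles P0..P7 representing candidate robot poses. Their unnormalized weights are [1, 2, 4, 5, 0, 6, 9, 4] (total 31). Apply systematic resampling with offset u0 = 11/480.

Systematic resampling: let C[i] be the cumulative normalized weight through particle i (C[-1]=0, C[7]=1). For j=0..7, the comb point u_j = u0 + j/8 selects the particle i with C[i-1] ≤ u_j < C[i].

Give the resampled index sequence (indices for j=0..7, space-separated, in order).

0 2 3 5 5 6 6 7

C = [1/31, 3/31, 7/31, 12/31, 12/31, 18/31, 27/31, 1]
j=0: u_0=11/480 ∈ [0, 1/31) → index 0
j=1: u_1=71/480 ∈ [3/31, 7/31) → index 2
j=2: u_2=131/480 ∈ [7/31, 12/31) → index 3
j=3: u_3=191/480 ∈ [12/31, 18/31) → index 5
j=4: u_4=251/480 ∈ [12/31, 18/31) → index 5
j=5: u_5=311/480 ∈ [18/31, 27/31) → index 6
j=6: u_6=371/480 ∈ [18/31, 27/31) → index 6
j=7: u_7=431/480 ∈ [27/31, 1) → index 7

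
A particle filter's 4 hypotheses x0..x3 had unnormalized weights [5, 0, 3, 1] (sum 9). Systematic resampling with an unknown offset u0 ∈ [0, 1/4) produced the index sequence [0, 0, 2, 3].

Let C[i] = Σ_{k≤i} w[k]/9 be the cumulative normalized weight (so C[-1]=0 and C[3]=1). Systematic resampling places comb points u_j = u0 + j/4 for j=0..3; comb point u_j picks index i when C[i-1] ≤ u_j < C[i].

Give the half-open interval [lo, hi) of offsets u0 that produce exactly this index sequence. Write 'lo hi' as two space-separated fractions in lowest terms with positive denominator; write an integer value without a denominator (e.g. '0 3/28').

C = [5/9, 5/9, 8/9, 1]
j=0 picked index 0: u0 ∈ [0, 5/9)
j=1 picked index 0: u0 ∈ [-1/4, 11/36)
j=2 picked index 2: u0 ∈ [1/18, 7/18)
j=3 picked index 3: u0 ∈ [5/36, 1/4)
intersection: [5/36, 1/4)

5/36 1/4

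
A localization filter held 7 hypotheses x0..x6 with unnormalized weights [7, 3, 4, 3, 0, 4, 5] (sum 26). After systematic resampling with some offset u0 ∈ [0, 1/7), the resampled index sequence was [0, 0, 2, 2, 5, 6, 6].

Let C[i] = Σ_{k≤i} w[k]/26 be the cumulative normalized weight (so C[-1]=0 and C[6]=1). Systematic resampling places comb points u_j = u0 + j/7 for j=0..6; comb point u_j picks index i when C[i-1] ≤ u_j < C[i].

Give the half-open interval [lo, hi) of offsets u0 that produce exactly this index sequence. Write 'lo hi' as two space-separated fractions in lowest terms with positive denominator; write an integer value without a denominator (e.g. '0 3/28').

9/91 10/91

C = [7/26, 5/13, 7/13, 17/26, 17/26, 21/26, 1]
j=0 picked index 0: u0 ∈ [0, 7/26)
j=1 picked index 0: u0 ∈ [-1/7, 23/182)
j=2 picked index 2: u0 ∈ [9/91, 23/91)
j=3 picked index 2: u0 ∈ [-4/91, 10/91)
j=4 picked index 5: u0 ∈ [15/182, 43/182)
j=5 picked index 6: u0 ∈ [17/182, 2/7)
j=6 picked index 6: u0 ∈ [-9/182, 1/7)
intersection: [9/91, 10/91)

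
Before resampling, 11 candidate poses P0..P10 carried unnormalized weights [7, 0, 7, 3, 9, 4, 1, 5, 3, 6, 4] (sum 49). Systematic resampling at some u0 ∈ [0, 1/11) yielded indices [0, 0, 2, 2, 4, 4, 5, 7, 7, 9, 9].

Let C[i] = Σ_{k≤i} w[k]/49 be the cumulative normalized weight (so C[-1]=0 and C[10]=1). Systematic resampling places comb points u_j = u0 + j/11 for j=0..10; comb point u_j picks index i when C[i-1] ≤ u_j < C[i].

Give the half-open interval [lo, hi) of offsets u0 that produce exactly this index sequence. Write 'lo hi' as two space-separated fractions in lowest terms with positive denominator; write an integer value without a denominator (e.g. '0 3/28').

0 4/539

C = [1/7, 1/7, 2/7, 17/49, 26/49, 30/49, 31/49, 36/49, 39/49, 45/49, 1]
j=0 picked index 0: u0 ∈ [0, 1/7)
j=1 picked index 0: u0 ∈ [-1/11, 4/77)
j=2 picked index 2: u0 ∈ [-3/77, 8/77)
j=3 picked index 2: u0 ∈ [-10/77, 1/77)
j=4 picked index 4: u0 ∈ [-9/539, 90/539)
j=5 picked index 4: u0 ∈ [-58/539, 41/539)
j=6 picked index 5: u0 ∈ [-8/539, 36/539)
j=7 picked index 7: u0 ∈ [-2/539, 53/539)
j=8 picked index 7: u0 ∈ [-51/539, 4/539)
j=9 picked index 9: u0 ∈ [-12/539, 54/539)
j=10 picked index 9: u0 ∈ [-61/539, 5/539)
intersection: [0, 4/539)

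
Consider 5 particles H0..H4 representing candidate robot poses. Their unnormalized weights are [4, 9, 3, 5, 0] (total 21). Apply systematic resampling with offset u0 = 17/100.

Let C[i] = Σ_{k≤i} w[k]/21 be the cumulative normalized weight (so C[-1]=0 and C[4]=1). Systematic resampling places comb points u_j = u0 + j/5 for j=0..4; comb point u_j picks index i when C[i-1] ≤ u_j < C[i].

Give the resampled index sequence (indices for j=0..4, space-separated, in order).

C = [4/21, 13/21, 16/21, 1, 1]
j=0: u_0=17/100 ∈ [0, 4/21) → index 0
j=1: u_1=37/100 ∈ [4/21, 13/21) → index 1
j=2: u_2=57/100 ∈ [4/21, 13/21) → index 1
j=3: u_3=77/100 ∈ [16/21, 1) → index 3
j=4: u_4=97/100 ∈ [16/21, 1) → index 3

0 1 1 3 3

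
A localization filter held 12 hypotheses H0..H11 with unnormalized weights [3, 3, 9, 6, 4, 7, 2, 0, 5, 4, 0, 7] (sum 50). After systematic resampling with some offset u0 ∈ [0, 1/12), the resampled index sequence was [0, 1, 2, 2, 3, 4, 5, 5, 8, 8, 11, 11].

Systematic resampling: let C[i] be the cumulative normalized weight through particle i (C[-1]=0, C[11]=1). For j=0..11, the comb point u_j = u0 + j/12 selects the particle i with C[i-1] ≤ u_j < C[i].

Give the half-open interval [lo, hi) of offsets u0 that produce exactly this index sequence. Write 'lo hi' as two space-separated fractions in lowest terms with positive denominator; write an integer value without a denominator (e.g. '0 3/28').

2/75 3/100

C = [3/50, 3/25, 3/10, 21/50, 1/2, 16/25, 17/25, 17/25, 39/50, 43/50, 43/50, 1]
j=0 picked index 0: u0 ∈ [0, 3/50)
j=1 picked index 1: u0 ∈ [-7/300, 11/300)
j=2 picked index 2: u0 ∈ [-7/150, 2/15)
j=3 picked index 2: u0 ∈ [-13/100, 1/20)
j=4 picked index 3: u0 ∈ [-1/30, 13/150)
j=5 picked index 4: u0 ∈ [1/300, 1/12)
j=6 picked index 5: u0 ∈ [0, 7/50)
j=7 picked index 5: u0 ∈ [-1/12, 17/300)
j=8 picked index 8: u0 ∈ [1/75, 17/150)
j=9 picked index 8: u0 ∈ [-7/100, 3/100)
j=10 picked index 11: u0 ∈ [2/75, 1/6)
j=11 picked index 11: u0 ∈ [-17/300, 1/12)
intersection: [2/75, 3/100)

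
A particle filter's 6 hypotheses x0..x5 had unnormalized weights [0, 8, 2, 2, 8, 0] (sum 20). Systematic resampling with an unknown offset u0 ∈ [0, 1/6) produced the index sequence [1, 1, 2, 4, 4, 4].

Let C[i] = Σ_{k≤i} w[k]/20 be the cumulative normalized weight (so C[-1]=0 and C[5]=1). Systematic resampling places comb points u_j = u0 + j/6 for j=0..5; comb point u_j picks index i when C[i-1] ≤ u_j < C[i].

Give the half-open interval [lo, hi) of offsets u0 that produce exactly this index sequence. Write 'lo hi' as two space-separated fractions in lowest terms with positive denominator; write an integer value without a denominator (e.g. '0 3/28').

C = [0, 2/5, 1/2, 3/5, 1, 1]
j=0 picked index 1: u0 ∈ [0, 2/5)
j=1 picked index 1: u0 ∈ [-1/6, 7/30)
j=2 picked index 2: u0 ∈ [1/15, 1/6)
j=3 picked index 4: u0 ∈ [1/10, 1/2)
j=4 picked index 4: u0 ∈ [-1/15, 1/3)
j=5 picked index 4: u0 ∈ [-7/30, 1/6)
intersection: [1/10, 1/6)

1/10 1/6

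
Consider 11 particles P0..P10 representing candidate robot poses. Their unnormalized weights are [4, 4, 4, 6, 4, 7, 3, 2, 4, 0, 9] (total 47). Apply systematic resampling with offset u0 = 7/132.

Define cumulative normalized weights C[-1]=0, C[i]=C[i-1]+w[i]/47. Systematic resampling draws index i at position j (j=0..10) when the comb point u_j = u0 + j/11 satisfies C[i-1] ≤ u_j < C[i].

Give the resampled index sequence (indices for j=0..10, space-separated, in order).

0 1 2 3 4 5 5 7 8 10 10

C = [4/47, 8/47, 12/47, 18/47, 22/47, 29/47, 32/47, 34/47, 38/47, 38/47, 1]
j=0: u_0=7/132 ∈ [0, 4/47) → index 0
j=1: u_1=19/132 ∈ [4/47, 8/47) → index 1
j=2: u_2=31/132 ∈ [8/47, 12/47) → index 2
j=3: u_3=43/132 ∈ [12/47, 18/47) → index 3
j=4: u_4=5/12 ∈ [18/47, 22/47) → index 4
j=5: u_5=67/132 ∈ [22/47, 29/47) → index 5
j=6: u_6=79/132 ∈ [22/47, 29/47) → index 5
j=7: u_7=91/132 ∈ [32/47, 34/47) → index 7
j=8: u_8=103/132 ∈ [34/47, 38/47) → index 8
j=9: u_9=115/132 ∈ [38/47, 1) → index 10
j=10: u_10=127/132 ∈ [38/47, 1) → index 10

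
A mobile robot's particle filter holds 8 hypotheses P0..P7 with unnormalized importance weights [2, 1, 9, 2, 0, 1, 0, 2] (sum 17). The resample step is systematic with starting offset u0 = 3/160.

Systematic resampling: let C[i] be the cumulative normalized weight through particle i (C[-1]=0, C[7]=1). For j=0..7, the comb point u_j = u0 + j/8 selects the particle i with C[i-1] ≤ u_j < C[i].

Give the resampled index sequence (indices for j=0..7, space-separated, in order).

0 1 2 2 2 2 3 7

C = [2/17, 3/17, 12/17, 14/17, 14/17, 15/17, 15/17, 1]
j=0: u_0=3/160 ∈ [0, 2/17) → index 0
j=1: u_1=23/160 ∈ [2/17, 3/17) → index 1
j=2: u_2=43/160 ∈ [3/17, 12/17) → index 2
j=3: u_3=63/160 ∈ [3/17, 12/17) → index 2
j=4: u_4=83/160 ∈ [3/17, 12/17) → index 2
j=5: u_5=103/160 ∈ [3/17, 12/17) → index 2
j=6: u_6=123/160 ∈ [12/17, 14/17) → index 3
j=7: u_7=143/160 ∈ [15/17, 1) → index 7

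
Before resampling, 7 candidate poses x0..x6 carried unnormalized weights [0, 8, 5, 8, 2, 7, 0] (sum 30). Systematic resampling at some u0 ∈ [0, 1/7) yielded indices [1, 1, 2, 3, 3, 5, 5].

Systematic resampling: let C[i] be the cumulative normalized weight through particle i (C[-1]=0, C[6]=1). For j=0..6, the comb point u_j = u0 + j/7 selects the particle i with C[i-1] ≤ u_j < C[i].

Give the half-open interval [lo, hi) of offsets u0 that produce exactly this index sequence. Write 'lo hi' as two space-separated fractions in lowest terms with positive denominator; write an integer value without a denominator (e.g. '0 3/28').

C = [0, 4/15, 13/30, 7/10, 23/30, 1, 1]
j=0 picked index 1: u0 ∈ [0, 4/15)
j=1 picked index 1: u0 ∈ [-1/7, 13/105)
j=2 picked index 2: u0 ∈ [-2/105, 31/210)
j=3 picked index 3: u0 ∈ [1/210, 19/70)
j=4 picked index 3: u0 ∈ [-29/210, 9/70)
j=5 picked index 5: u0 ∈ [11/210, 2/7)
j=6 picked index 5: u0 ∈ [-19/210, 1/7)
intersection: [11/210, 13/105)

11/210 13/105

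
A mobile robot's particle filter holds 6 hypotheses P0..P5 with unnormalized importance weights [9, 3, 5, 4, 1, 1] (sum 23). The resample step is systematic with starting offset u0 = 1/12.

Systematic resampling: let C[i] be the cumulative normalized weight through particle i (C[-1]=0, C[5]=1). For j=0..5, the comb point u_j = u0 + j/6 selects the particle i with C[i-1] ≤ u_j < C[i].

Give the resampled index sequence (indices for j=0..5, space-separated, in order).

C = [9/23, 12/23, 17/23, 21/23, 22/23, 1]
j=0: u_0=1/12 ∈ [0, 9/23) → index 0
j=1: u_1=1/4 ∈ [0, 9/23) → index 0
j=2: u_2=5/12 ∈ [9/23, 12/23) → index 1
j=3: u_3=7/12 ∈ [12/23, 17/23) → index 2
j=4: u_4=3/4 ∈ [17/23, 21/23) → index 3
j=5: u_5=11/12 ∈ [21/23, 22/23) → index 4

0 0 1 2 3 4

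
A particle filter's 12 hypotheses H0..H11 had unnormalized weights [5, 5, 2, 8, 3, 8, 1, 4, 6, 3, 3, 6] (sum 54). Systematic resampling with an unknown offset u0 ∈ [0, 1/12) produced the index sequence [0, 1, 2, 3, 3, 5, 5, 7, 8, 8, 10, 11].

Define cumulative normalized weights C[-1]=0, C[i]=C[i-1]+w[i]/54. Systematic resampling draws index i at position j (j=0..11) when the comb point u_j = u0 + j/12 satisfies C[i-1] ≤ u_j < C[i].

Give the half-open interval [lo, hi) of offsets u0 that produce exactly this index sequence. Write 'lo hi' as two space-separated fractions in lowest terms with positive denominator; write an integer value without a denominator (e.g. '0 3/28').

1/54 1/36

C = [5/54, 5/27, 2/9, 10/27, 23/54, 31/54, 16/27, 2/3, 7/9, 5/6, 8/9, 1]
j=0 picked index 0: u0 ∈ [0, 5/54)
j=1 picked index 1: u0 ∈ [1/108, 11/108)
j=2 picked index 2: u0 ∈ [1/54, 1/18)
j=3 picked index 3: u0 ∈ [-1/36, 13/108)
j=4 picked index 3: u0 ∈ [-1/9, 1/27)
j=5 picked index 5: u0 ∈ [1/108, 17/108)
j=6 picked index 5: u0 ∈ [-2/27, 2/27)
j=7 picked index 7: u0 ∈ [1/108, 1/12)
j=8 picked index 8: u0 ∈ [0, 1/9)
j=9 picked index 8: u0 ∈ [-1/12, 1/36)
j=10 picked index 10: u0 ∈ [0, 1/18)
j=11 picked index 11: u0 ∈ [-1/36, 1/12)
intersection: [1/54, 1/36)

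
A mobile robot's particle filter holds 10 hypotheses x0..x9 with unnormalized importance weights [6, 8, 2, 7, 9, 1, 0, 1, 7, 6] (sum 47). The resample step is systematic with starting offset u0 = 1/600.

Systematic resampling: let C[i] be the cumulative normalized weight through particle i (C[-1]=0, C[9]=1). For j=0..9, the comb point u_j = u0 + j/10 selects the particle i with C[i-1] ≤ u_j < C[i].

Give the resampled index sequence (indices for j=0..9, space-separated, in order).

C = [6/47, 14/47, 16/47, 23/47, 32/47, 33/47, 33/47, 34/47, 41/47, 1]
j=0: u_0=1/600 ∈ [0, 6/47) → index 0
j=1: u_1=61/600 ∈ [0, 6/47) → index 0
j=2: u_2=121/600 ∈ [6/47, 14/47) → index 1
j=3: u_3=181/600 ∈ [14/47, 16/47) → index 2
j=4: u_4=241/600 ∈ [16/47, 23/47) → index 3
j=5: u_5=301/600 ∈ [23/47, 32/47) → index 4
j=6: u_6=361/600 ∈ [23/47, 32/47) → index 4
j=7: u_7=421/600 ∈ [32/47, 33/47) → index 5
j=8: u_8=481/600 ∈ [34/47, 41/47) → index 8
j=9: u_9=541/600 ∈ [41/47, 1) → index 9

0 0 1 2 3 4 4 5 8 9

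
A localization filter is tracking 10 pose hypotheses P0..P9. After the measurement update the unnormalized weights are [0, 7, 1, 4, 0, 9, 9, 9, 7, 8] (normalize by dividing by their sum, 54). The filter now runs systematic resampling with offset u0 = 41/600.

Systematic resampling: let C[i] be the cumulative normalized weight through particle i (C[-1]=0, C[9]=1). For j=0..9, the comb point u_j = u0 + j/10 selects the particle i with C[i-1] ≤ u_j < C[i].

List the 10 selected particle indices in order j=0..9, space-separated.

C = [0, 7/54, 4/27, 2/9, 2/9, 7/18, 5/9, 13/18, 23/27, 1]
j=0: u_0=41/600 ∈ [0, 7/54) → index 1
j=1: u_1=101/600 ∈ [4/27, 2/9) → index 3
j=2: u_2=161/600 ∈ [2/9, 7/18) → index 5
j=3: u_3=221/600 ∈ [2/9, 7/18) → index 5
j=4: u_4=281/600 ∈ [7/18, 5/9) → index 6
j=5: u_5=341/600 ∈ [5/9, 13/18) → index 7
j=6: u_6=401/600 ∈ [5/9, 13/18) → index 7
j=7: u_7=461/600 ∈ [13/18, 23/27) → index 8
j=8: u_8=521/600 ∈ [23/27, 1) → index 9
j=9: u_9=581/600 ∈ [23/27, 1) → index 9

1 3 5 5 6 7 7 8 9 9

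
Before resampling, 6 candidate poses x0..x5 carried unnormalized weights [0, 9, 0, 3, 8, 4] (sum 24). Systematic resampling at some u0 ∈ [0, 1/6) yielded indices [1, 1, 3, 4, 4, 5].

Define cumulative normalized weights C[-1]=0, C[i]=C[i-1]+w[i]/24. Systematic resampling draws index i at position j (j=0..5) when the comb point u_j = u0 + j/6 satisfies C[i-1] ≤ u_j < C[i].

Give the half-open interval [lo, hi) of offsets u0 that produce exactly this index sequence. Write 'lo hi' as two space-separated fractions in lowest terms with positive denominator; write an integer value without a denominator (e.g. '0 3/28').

C = [0, 3/8, 3/8, 1/2, 5/6, 1]
j=0 picked index 1: u0 ∈ [0, 3/8)
j=1 picked index 1: u0 ∈ [-1/6, 5/24)
j=2 picked index 3: u0 ∈ [1/24, 1/6)
j=3 picked index 4: u0 ∈ [0, 1/3)
j=4 picked index 4: u0 ∈ [-1/6, 1/6)
j=5 picked index 5: u0 ∈ [0, 1/6)
intersection: [1/24, 1/6)

1/24 1/6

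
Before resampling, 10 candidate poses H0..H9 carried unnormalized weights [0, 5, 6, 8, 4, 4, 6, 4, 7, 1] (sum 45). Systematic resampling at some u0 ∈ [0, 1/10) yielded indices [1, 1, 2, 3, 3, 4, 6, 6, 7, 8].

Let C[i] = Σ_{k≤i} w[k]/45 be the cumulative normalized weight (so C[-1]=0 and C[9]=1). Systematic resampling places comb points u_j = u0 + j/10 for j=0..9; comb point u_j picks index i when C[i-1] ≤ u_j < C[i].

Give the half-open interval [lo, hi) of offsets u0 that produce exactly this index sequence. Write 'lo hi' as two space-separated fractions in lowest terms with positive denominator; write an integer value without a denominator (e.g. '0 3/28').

C = [0, 1/9, 11/45, 19/45, 23/45, 3/5, 11/15, 37/45, 44/45, 1]
j=0 picked index 1: u0 ∈ [0, 1/9)
j=1 picked index 1: u0 ∈ [-1/10, 1/90)
j=2 picked index 2: u0 ∈ [-4/45, 2/45)
j=3 picked index 3: u0 ∈ [-1/18, 11/90)
j=4 picked index 3: u0 ∈ [-7/45, 1/45)
j=5 picked index 4: u0 ∈ [-7/90, 1/90)
j=6 picked index 6: u0 ∈ [0, 2/15)
j=7 picked index 6: u0 ∈ [-1/10, 1/30)
j=8 picked index 7: u0 ∈ [-1/15, 1/45)
j=9 picked index 8: u0 ∈ [-7/90, 7/90)
intersection: [0, 1/90)

0 1/90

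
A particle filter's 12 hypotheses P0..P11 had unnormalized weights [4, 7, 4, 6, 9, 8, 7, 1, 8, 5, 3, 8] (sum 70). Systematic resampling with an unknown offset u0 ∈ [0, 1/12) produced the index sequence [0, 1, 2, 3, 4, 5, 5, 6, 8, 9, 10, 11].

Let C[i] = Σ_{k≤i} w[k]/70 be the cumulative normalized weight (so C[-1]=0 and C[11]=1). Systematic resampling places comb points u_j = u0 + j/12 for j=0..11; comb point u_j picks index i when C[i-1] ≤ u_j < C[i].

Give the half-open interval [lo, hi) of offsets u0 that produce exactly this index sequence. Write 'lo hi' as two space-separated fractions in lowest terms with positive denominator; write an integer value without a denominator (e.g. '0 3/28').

3/140 3/70

C = [2/35, 11/70, 3/14, 3/10, 3/7, 19/35, 9/14, 23/35, 27/35, 59/70, 31/35, 1]
j=0 picked index 0: u0 ∈ [0, 2/35)
j=1 picked index 1: u0 ∈ [-11/420, 31/420)
j=2 picked index 2: u0 ∈ [-1/105, 1/21)
j=3 picked index 3: u0 ∈ [-1/28, 1/20)
j=4 picked index 4: u0 ∈ [-1/30, 2/21)
j=5 picked index 5: u0 ∈ [1/84, 53/420)
j=6 picked index 5: u0 ∈ [-1/14, 3/70)
j=7 picked index 6: u0 ∈ [-17/420, 5/84)
j=8 picked index 8: u0 ∈ [-1/105, 11/105)
j=9 picked index 9: u0 ∈ [3/140, 13/140)
j=10 picked index 10: u0 ∈ [1/105, 11/210)
j=11 picked index 11: u0 ∈ [-13/420, 1/12)
intersection: [3/140, 3/70)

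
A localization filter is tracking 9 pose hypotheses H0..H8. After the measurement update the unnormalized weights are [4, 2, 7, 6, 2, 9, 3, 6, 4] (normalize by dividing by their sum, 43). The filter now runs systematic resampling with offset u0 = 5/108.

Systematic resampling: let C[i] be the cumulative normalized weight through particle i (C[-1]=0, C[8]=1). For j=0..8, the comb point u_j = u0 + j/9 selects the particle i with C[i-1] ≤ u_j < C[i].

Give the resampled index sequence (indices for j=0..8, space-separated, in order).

C = [4/43, 6/43, 13/43, 19/43, 21/43, 30/43, 33/43, 39/43, 1]
j=0: u_0=5/108 ∈ [0, 4/43) → index 0
j=1: u_1=17/108 ∈ [6/43, 13/43) → index 2
j=2: u_2=29/108 ∈ [6/43, 13/43) → index 2
j=3: u_3=41/108 ∈ [13/43, 19/43) → index 3
j=4: u_4=53/108 ∈ [21/43, 30/43) → index 5
j=5: u_5=65/108 ∈ [21/43, 30/43) → index 5
j=6: u_6=77/108 ∈ [30/43, 33/43) → index 6
j=7: u_7=89/108 ∈ [33/43, 39/43) → index 7
j=8: u_8=101/108 ∈ [39/43, 1) → index 8

0 2 2 3 5 5 6 7 8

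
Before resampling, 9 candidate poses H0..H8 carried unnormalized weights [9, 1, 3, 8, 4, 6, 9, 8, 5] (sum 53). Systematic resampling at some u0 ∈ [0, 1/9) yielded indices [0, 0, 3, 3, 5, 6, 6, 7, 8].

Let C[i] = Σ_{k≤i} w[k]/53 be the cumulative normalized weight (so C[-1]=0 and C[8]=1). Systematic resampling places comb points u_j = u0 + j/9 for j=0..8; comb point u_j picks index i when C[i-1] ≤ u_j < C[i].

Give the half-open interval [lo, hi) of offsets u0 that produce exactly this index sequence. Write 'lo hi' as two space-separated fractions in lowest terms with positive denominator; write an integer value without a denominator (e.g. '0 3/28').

C = [9/53, 10/53, 13/53, 21/53, 25/53, 31/53, 40/53, 48/53, 1]
j=0 picked index 0: u0 ∈ [0, 9/53)
j=1 picked index 0: u0 ∈ [-1/9, 28/477)
j=2 picked index 3: u0 ∈ [11/477, 83/477)
j=3 picked index 3: u0 ∈ [-14/159, 10/159)
j=4 picked index 5: u0 ∈ [13/477, 67/477)
j=5 picked index 6: u0 ∈ [14/477, 95/477)
j=6 picked index 6: u0 ∈ [-13/159, 14/159)
j=7 picked index 7: u0 ∈ [-11/477, 61/477)
j=8 picked index 8: u0 ∈ [8/477, 1/9)
intersection: [14/477, 28/477)

14/477 28/477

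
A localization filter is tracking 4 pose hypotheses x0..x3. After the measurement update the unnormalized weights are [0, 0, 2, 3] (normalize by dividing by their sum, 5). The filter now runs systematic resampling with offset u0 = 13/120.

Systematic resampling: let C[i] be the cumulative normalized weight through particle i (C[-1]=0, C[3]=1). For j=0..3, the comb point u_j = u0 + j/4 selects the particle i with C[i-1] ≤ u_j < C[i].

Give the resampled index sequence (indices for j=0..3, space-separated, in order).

C = [0, 0, 2/5, 1]
j=0: u_0=13/120 ∈ [0, 2/5) → index 2
j=1: u_1=43/120 ∈ [0, 2/5) → index 2
j=2: u_2=73/120 ∈ [2/5, 1) → index 3
j=3: u_3=103/120 ∈ [2/5, 1) → index 3

2 2 3 3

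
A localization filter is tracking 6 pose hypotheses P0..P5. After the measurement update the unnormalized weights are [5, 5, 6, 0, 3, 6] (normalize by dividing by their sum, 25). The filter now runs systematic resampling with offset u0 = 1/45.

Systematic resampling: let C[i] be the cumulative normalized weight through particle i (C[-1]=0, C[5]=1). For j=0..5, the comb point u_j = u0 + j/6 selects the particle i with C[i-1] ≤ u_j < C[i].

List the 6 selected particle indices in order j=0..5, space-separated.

C = [1/5, 2/5, 16/25, 16/25, 19/25, 1]
j=0: u_0=1/45 ∈ [0, 1/5) → index 0
j=1: u_1=17/90 ∈ [0, 1/5) → index 0
j=2: u_2=16/45 ∈ [1/5, 2/5) → index 1
j=3: u_3=47/90 ∈ [2/5, 16/25) → index 2
j=4: u_4=31/45 ∈ [16/25, 19/25) → index 4
j=5: u_5=77/90 ∈ [19/25, 1) → index 5

0 0 1 2 4 5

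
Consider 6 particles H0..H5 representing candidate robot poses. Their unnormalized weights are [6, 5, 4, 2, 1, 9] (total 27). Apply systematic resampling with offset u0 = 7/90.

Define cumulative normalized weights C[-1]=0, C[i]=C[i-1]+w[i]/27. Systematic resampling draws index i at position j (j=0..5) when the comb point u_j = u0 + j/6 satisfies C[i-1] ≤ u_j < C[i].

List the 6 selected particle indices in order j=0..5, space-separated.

0 1 2 3 5 5

C = [2/9, 11/27, 5/9, 17/27, 2/3, 1]
j=0: u_0=7/90 ∈ [0, 2/9) → index 0
j=1: u_1=11/45 ∈ [2/9, 11/27) → index 1
j=2: u_2=37/90 ∈ [11/27, 5/9) → index 2
j=3: u_3=26/45 ∈ [5/9, 17/27) → index 3
j=4: u_4=67/90 ∈ [2/3, 1) → index 5
j=5: u_5=41/45 ∈ [2/3, 1) → index 5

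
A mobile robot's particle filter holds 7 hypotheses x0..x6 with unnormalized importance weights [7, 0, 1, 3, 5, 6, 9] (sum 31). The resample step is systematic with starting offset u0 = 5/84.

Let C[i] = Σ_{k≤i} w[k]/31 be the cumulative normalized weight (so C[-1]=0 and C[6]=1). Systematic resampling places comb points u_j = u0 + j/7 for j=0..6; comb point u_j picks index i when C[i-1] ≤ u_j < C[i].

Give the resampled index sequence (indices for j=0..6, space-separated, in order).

0 0 3 4 5 6 6

C = [7/31, 7/31, 8/31, 11/31, 16/31, 22/31, 1]
j=0: u_0=5/84 ∈ [0, 7/31) → index 0
j=1: u_1=17/84 ∈ [0, 7/31) → index 0
j=2: u_2=29/84 ∈ [8/31, 11/31) → index 3
j=3: u_3=41/84 ∈ [11/31, 16/31) → index 4
j=4: u_4=53/84 ∈ [16/31, 22/31) → index 5
j=5: u_5=65/84 ∈ [22/31, 1) → index 6
j=6: u_6=11/12 ∈ [22/31, 1) → index 6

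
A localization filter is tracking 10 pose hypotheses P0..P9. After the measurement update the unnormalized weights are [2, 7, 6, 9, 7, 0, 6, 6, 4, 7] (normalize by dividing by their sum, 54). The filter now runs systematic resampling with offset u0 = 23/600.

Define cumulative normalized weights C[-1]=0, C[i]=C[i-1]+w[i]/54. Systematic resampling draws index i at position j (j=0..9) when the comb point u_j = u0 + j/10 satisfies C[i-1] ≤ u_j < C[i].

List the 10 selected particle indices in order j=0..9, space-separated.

1 1 2 3 3 4 6 7 8 9

C = [1/27, 1/6, 5/18, 4/9, 31/54, 31/54, 37/54, 43/54, 47/54, 1]
j=0: u_0=23/600 ∈ [1/27, 1/6) → index 1
j=1: u_1=83/600 ∈ [1/27, 1/6) → index 1
j=2: u_2=143/600 ∈ [1/6, 5/18) → index 2
j=3: u_3=203/600 ∈ [5/18, 4/9) → index 3
j=4: u_4=263/600 ∈ [5/18, 4/9) → index 3
j=5: u_5=323/600 ∈ [4/9, 31/54) → index 4
j=6: u_6=383/600 ∈ [31/54, 37/54) → index 6
j=7: u_7=443/600 ∈ [37/54, 43/54) → index 7
j=8: u_8=503/600 ∈ [43/54, 47/54) → index 8
j=9: u_9=563/600 ∈ [47/54, 1) → index 9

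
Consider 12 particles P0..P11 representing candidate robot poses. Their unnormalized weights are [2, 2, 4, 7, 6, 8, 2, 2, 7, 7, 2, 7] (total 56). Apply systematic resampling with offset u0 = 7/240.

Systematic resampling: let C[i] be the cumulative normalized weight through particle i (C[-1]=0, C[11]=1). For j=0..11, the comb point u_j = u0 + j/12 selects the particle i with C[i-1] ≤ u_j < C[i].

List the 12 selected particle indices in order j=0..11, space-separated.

0 2 3 4 4 5 6 8 8 9 10 11

C = [1/28, 1/14, 1/7, 15/56, 3/8, 29/56, 31/56, 33/56, 5/7, 47/56, 7/8, 1]
j=0: u_0=7/240 ∈ [0, 1/28) → index 0
j=1: u_1=9/80 ∈ [1/14, 1/7) → index 2
j=2: u_2=47/240 ∈ [1/7, 15/56) → index 3
j=3: u_3=67/240 ∈ [15/56, 3/8) → index 4
j=4: u_4=29/80 ∈ [15/56, 3/8) → index 4
j=5: u_5=107/240 ∈ [3/8, 29/56) → index 5
j=6: u_6=127/240 ∈ [29/56, 31/56) → index 6
j=7: u_7=49/80 ∈ [33/56, 5/7) → index 8
j=8: u_8=167/240 ∈ [33/56, 5/7) → index 8
j=9: u_9=187/240 ∈ [5/7, 47/56) → index 9
j=10: u_10=69/80 ∈ [47/56, 7/8) → index 10
j=11: u_11=227/240 ∈ [7/8, 1) → index 11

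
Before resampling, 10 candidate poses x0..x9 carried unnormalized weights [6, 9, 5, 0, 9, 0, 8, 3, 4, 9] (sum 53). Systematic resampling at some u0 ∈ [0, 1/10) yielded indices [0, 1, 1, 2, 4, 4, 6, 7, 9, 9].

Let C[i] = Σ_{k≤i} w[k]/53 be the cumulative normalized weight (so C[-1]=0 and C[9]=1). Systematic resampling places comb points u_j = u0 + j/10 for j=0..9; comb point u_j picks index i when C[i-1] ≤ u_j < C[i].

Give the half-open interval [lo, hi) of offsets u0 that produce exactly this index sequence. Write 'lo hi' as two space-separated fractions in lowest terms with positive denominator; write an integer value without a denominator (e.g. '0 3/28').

8/265 5/106

C = [6/53, 15/53, 20/53, 20/53, 29/53, 29/53, 37/53, 40/53, 44/53, 1]
j=0 picked index 0: u0 ∈ [0, 6/53)
j=1 picked index 1: u0 ∈ [7/530, 97/530)
j=2 picked index 1: u0 ∈ [-23/265, 22/265)
j=3 picked index 2: u0 ∈ [-9/530, 41/530)
j=4 picked index 4: u0 ∈ [-6/265, 39/265)
j=5 picked index 4: u0 ∈ [-13/106, 5/106)
j=6 picked index 6: u0 ∈ [-14/265, 26/265)
j=7 picked index 7: u0 ∈ [-1/530, 29/530)
j=8 picked index 9: u0 ∈ [8/265, 1/5)
j=9 picked index 9: u0 ∈ [-37/530, 1/10)
intersection: [8/265, 5/106)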